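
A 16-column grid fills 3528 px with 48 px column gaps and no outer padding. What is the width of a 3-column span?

622.5 px

3528 − 15·48 = 2808; ÷16 gives c = 175.5 px.
3 columns plus 2 column gaps: 526.5 + 96 = 622.5 px.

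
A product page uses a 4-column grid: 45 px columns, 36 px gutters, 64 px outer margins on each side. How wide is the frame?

416 px

Total width: 2·64 + 4·45 + 3·36 = 416 px.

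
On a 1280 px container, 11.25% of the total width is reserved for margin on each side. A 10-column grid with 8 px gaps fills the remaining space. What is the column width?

1280 × (1 − 2·11.25%) = 1280 × 77.5% = 992 px for the columns.
10 columns + 9 gaps: 10c + 9·8 = 992.
10c = 992 − 72 = 920, so c = 92 px.

92 px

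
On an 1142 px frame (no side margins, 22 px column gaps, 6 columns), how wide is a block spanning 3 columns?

560 px

Subtracting 5 column gaps of 22 leaves 1032 for 6 columns, so c = 172 px.
Span of 3: 3·172 + 2·22 = 516 + 44 = 560 px.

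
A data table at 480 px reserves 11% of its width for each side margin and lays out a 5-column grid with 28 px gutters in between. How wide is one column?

480 × (1 − 2·11%) = 480 × 78% = 374.4 px for the columns.
Subtracting 4 gutters of 28 leaves 262.4 for 5 columns, so c = 52.48 px.

52.48 px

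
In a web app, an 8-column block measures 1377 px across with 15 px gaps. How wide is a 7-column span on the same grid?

Subtracting 7 gaps of 15 leaves 1272 for 8 columns, so c = 159 px.
Span of 7: 7·159 + 6·15 = 1113 + 90 = 1203 px.

1203 px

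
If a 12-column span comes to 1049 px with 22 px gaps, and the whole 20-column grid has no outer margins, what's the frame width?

1763 px

12 columns + 11 gaps: 12c + 11·22 = 1049.
12c = 1049 − 242 = 807, so c = 67.25 px.
Total width: 20·67.25 + 19·22 = 1763 px.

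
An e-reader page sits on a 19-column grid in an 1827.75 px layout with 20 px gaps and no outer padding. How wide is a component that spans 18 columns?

1730.5 px

1827.75 − 18·20 = 1467.75; ÷19 gives c = 77.25 px.
18-column span = 18·77.25 + 17·20 = 1730.5 px.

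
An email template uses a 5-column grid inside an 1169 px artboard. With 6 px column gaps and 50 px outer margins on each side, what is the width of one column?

209 px

Inside the margins: 1169 − 100 = 1069 px.
5 columns + 4 column gaps: 5c + 4·6 = 1069.
5c = 1069 − 24 = 1045, so c = 209 px.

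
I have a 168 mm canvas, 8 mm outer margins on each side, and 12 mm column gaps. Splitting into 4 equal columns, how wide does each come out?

29 mm

Content width = 168 − 2·8 = 152 mm.
4 columns + 3 column gaps: 4c + 3·12 = 152.
4c = 152 − 36 = 116, so c = 29 mm.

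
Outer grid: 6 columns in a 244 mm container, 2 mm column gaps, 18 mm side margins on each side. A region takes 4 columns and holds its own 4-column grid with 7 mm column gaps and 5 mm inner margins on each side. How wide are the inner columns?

26.75 mm

Subtract both margins: 244 − 2·18 = 208 mm.
Subtracting 5 column gaps of 2 leaves 198 for 6 columns, so c = 33 mm.
4-column span = 4·33 + 3·2 = 138 mm.
Inner content = 138 − 2·5 = 128 mm.
128 − 3·7 = 107; ÷4 gives d = 26.75 mm.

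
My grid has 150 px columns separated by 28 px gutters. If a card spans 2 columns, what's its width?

328 px

2 columns plus 1 gutter: 300 + 28 = 328 px.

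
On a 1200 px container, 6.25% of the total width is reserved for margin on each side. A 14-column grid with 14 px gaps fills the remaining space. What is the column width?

62 px

1200 × (1 − 2·6.25%) = 1200 × 87.5% = 1050 px for the columns.
14c + 13·14 = 1050 → 14c = 868 → c = 62 px.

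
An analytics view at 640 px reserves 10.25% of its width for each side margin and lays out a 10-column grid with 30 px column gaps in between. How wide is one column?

23.88 px

Each margin = 10.25% of 640 = 65.6 px; content = 640 − 2·65.6 = 508.8 px.
Subtracting 9 column gaps of 30 leaves 238.8 for 10 columns, so c = 23.88 px.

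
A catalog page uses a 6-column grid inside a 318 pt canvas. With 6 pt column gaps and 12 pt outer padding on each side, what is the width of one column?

Subtract both margins: 318 − 2·12 = 294 pt.
6 columns + 5 column gaps: 6c + 5·6 = 294.
6c = 294 − 30 = 264, so c = 44 pt.

44 pt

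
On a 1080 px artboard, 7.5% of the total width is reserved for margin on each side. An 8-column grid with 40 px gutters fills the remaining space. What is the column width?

1080 × (1 − 2·7.5%) = 1080 × 85% = 918 px for the columns.
8 columns + 7 gutters: 8c + 7·40 = 918.
8c = 918 − 280 = 638, so c = 79.75 px.

79.75 px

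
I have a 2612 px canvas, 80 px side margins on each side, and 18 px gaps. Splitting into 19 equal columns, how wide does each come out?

112 px

Inside the margins: 2612 − 160 = 2452 px.
19c + 18·18 = 2452 → 19c = 2128 → c = 112 px.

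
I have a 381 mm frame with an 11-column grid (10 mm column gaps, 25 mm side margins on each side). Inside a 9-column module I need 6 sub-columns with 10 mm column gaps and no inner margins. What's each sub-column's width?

36.5 mm

Outer content = 381 − 2·25 = 331 mm.
11 columns + 10 column gaps: 11c + 10·10 = 331.
11c = 331 − 100 = 231, so c = 21 mm.
Span of 9: 9·21 + 8·10 = 189 + 80 = 269 mm.
6 columns + 5 column gaps: 6d + 5·10 = 269.
6d = 269 − 50 = 219, so d = 36.5 mm.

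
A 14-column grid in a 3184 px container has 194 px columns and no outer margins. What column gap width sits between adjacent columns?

36 px

14·194 + 13g = 3184 → 13g = 468 → g = 36 px.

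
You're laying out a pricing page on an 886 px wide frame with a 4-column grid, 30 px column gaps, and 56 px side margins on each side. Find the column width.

Take off 112 px of margins, leaving 774 px.
4c + 3·30 = 774 → 4c = 684 → c = 171 px.

171 px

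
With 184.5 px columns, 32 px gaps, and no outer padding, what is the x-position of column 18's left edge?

3680.5 px

Each column+gutter stride is 216.5 px; with no margin, 17 of them is 3680.5 px.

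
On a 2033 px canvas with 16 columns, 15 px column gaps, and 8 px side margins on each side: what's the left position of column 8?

Inside the margins: 2033 − 16 = 2017 px.
16 columns + 15 column gaps: 16c + 15·15 = 2017.
16c = 2017 − 225 = 1792, so c = 112 px.
Column 8 starts at margin + 7·(column + gutter) = 8 + 7·127 = 897 px.

897 px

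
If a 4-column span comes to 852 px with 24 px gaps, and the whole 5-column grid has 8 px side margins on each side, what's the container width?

Subtracting 3 gaps of 24 leaves 780 for 4 columns, so c = 195 px.
Adding margins, columns and gutters: 16 + 975 + 96 = 1087 px.

1087 px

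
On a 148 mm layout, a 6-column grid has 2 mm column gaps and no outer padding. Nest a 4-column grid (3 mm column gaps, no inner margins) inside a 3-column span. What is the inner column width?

6 columns + 5 column gaps: 6c + 5·2 = 148.
6c = 148 − 10 = 138, so c = 23 mm.
Span of 3: 3·23 + 2·2 = 69 + 4 = 73 mm.
4d + 3·3 = 73 → 4d = 64 → d = 16 mm.

16 mm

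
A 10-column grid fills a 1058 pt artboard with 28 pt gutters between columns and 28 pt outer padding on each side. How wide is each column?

Content width = 1058 − 2·28 = 1002 pt.
10c + 9·28 = 1002 → 10c = 750 → c = 75 pt.

75 pt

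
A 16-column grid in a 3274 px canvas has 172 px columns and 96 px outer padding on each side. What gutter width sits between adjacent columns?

Subtract both margins: 3274 − 2·96 = 3082 px.
16·172 + 15g = 3082 → 15g = 330 → g = 22 px.

22 px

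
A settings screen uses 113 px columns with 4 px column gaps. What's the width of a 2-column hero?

2 columns plus 1 column gap: 226 + 4 = 230 px.

230 px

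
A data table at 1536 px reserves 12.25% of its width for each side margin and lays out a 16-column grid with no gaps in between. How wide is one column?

72.48 px

1536 × (1 − 2·12.25%) = 1536 × 75.5% = 1159.68 px for the columns.
16c = 1159.68 → c = 72.48 px.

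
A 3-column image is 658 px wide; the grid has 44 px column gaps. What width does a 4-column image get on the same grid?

892 px

3c + 2·44 = 658 → 3c = 570 → c = 190 px.
Span of 4: 4·190 + 3·44 = 760 + 132 = 892 px.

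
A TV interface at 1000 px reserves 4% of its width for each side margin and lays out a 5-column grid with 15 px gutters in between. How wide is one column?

172 px

1000 × (1 − 2·4%) = 1000 × 92% = 920 px for the columns.
5 columns + 4 gutters: 5c + 4·15 = 920.
5c = 920 − 60 = 860, so c = 172 px.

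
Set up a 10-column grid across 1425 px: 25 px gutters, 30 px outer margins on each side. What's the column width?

114 px

Content width = 1425 − 2·30 = 1365 px.
Subtracting 9 gutters of 25 leaves 1140 for 10 columns, so c = 114 px.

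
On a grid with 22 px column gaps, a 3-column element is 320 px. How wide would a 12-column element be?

1346 px

Subtracting 2 column gaps of 22 leaves 276 for 3 columns, so c = 92 px.
12 columns plus 11 column gaps: 1104 + 242 = 1346 px.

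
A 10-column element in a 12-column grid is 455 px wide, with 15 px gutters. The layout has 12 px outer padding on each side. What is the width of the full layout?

Subtracting 9 gutters of 15 leaves 320 for 10 columns, so c = 32 px.
Layout = 2·12 + 12·32 + 11·15 = 24 + 384 + 165 = 573 px.

573 px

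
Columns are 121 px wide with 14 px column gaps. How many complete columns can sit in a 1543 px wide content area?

Each extra column adds 121 + 14 = 135 px.
(1543 + 14) / 135 = 11.53, so 11 columns fit.

11 columns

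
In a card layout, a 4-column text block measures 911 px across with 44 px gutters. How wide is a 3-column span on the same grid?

4 columns + 3 gutters: 4c + 3·44 = 911.
4c = 911 − 132 = 779, so c = 194.75 px.
3 columns plus 2 gutters: 584.25 + 88 = 672.25 px.

672.25 px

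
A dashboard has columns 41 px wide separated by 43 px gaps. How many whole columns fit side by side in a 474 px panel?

6 columns: 6·41 + 5·43 = 461 px ≤ 474.
7 columns: 545 px > 474. So 6.

6 columns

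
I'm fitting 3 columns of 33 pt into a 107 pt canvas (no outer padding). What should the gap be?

Columns use 99 pt, leaving 8 pt across 2 gaps = 4 pt each.

4 pt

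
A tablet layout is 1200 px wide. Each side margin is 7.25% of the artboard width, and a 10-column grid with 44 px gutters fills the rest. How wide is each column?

Each margin = 7.25% of 1200 = 87 px; content = 1200 − 2·87 = 1026 px.
10 columns + 9 gutters: 10c + 9·44 = 1026.
10c = 1026 − 396 = 630, so c = 63 px.

63 px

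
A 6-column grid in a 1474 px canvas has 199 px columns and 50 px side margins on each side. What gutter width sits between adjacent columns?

Subtract both margins: 1474 − 2·50 = 1374 px.
6 columns take 6·199 = 1194 px; remaining 180 splits into 5 gutters.
g = 180 / 5 = 36 px.

36 px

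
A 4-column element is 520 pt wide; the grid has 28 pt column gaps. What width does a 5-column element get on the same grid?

657 pt

4c + 3·28 = 520 → 4c = 436 → c = 109 pt.
5-column span = 5·109 + 4·28 = 657 pt.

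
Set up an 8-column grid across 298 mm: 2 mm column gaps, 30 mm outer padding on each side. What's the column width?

28 mm

Take off 60 mm of margins, leaving 238 mm.
8c + 7·2 = 238 → 8c = 224 → c = 28 mm.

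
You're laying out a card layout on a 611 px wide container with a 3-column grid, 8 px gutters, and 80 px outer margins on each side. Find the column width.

145 px

Take off 160 px of margins, leaving 451 px.
451 − 2·8 = 435; ÷3 gives c = 145 px.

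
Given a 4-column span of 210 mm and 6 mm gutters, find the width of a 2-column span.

102 mm

210 − 3·6 = 192; ÷4 gives c = 48 mm.
Span of 2: 2·48 + 1·6 = 96 + 6 = 102 mm.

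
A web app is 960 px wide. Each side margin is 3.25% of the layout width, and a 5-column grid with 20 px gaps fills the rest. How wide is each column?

163.52 px

960 × (1 − 2·3.25%) = 960 × 93.5% = 897.6 px for the columns.
5c + 4·20 = 897.6 → 5c = 817.6 → c = 163.52 px.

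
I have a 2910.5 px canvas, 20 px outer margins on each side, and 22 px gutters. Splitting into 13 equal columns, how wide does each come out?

200.5 px

Inside the margins: 2910.5 − 40 = 2870.5 px.
13 columns + 12 gutters: 13c + 12·22 = 2870.5.
13c = 2870.5 − 264 = 2606.5, so c = 200.5 px.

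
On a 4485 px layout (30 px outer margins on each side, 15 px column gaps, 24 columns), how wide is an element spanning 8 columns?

1465 px

Take off 60 px of margins, leaving 4425 px.
4425 − 23·15 = 4080; ÷24 gives c = 170 px.
8-column span = 8·170 + 7·15 = 1465 px.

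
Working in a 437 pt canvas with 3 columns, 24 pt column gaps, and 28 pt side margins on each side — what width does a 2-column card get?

246 pt

Subtract both margins: 437 − 2·28 = 381 pt.
381 − 2·24 = 333; ÷3 gives c = 111 pt.
Span of 2: 2·111 + 1·24 = 222 + 24 = 246 pt.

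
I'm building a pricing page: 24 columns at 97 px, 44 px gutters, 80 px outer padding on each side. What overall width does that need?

Container = 2·80 + 24·97 + 23·44 = 160 + 2328 + 1012 = 3500 px.

3500 px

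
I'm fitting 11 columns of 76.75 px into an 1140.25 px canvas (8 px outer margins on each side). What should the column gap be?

Subtract both margins: 1140.25 − 2·8 = 1124.25 px.
Columns use 844.25 px, leaving 280 px across 10 column gaps = 28 px each.

28 px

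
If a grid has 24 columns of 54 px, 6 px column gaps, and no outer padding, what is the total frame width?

1434 px

Total width: 24·54 + 23·6 = 1434 px.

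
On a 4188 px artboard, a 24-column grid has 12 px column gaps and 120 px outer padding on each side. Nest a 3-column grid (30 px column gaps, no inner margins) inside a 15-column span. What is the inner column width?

Outer content = 4188 − 2·120 = 3948 px.
Subtracting 23 column gaps of 12 leaves 3672 for 24 columns, so c = 153 px.
Span of 15: 15·153 + 14·12 = 2295 + 168 = 2463 px.
2463 − 2·30 = 2403; ÷3 gives d = 801 px.

801 px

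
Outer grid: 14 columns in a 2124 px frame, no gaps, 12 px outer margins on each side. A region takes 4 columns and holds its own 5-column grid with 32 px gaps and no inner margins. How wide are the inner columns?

Inside the margins: 2124 − 24 = 2100 px.
14c = 2100 → c = 150 px.
4-column span = 4·150 = 600 px.
Subtracting 4 gaps of 32 leaves 472 for 5 columns, so d = 94.4 px.

94.4 px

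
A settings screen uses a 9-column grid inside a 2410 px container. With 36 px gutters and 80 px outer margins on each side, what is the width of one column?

Subtract both margins: 2410 − 2·80 = 2250 px.
2250 − 8·36 = 1962; ÷9 gives c = 218 px.

218 px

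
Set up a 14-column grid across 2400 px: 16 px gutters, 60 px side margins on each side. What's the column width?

Inside the margins: 2400 − 120 = 2280 px.
Subtracting 13 gutters of 16 leaves 2072 for 14 columns, so c = 148 px.

148 px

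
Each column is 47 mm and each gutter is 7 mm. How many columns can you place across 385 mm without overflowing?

7 columns

Each extra column adds 47 + 7 = 54 mm.
(385 + 7) / 54 = 7.26, so 7 columns fit.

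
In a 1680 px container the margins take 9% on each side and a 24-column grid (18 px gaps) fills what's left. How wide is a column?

40.15 px

1680 × (1 − 2·9%) = 1680 × 82% = 1377.6 px for the columns.
Subtracting 23 gaps of 18 leaves 963.6 for 24 columns, so c = 40.15 px.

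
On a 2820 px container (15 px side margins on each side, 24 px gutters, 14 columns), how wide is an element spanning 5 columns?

Inside the margins: 2820 − 30 = 2790 px.
14c + 13·24 = 2790 → 14c = 2478 → c = 177 px.
5 columns plus 4 gutters: 885 + 96 = 981 px.

981 px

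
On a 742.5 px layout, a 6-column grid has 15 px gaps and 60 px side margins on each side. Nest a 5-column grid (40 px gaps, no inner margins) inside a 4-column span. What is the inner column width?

50 px

Take off 120 px of margins, leaving 622.5 px.
622.5 − 5·15 = 547.5; ÷6 gives c = 91.25 px.
4-column span = 4·91.25 + 3·15 = 410 px.
5d + 4·40 = 410 → 5d = 250 → d = 50 px.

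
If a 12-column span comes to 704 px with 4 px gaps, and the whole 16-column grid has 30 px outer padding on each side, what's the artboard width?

1000 px

12c + 11·4 = 704 → 12c = 660 → c = 55 px.
Artboard = 2·30 + 16·55 + 15·4 = 60 + 880 + 60 = 1000 px.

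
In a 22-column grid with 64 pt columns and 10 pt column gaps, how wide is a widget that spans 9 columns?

656 pt

Span of 9: 9·64 + 8·10 = 576 + 80 = 656 pt.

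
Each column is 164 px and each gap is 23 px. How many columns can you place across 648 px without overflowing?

3 columns

3 columns: 3·164 + 2·23 = 538 px ≤ 648.
4 columns: 725 px > 648. So 3.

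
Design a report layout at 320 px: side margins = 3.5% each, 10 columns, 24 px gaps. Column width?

Each margin = 3.5% of 320 = 11.2 px; content = 320 − 2·11.2 = 297.6 px.
Subtracting 9 gaps of 24 leaves 81.6 for 10 columns, so c = 8.16 px.

8.16 px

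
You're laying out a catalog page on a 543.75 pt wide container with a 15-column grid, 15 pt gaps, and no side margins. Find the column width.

Subtracting 14 gaps of 15 leaves 333.75 for 15 columns, so c = 22.25 pt.

22.25 pt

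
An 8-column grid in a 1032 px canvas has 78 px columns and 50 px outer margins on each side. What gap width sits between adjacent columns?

Subtract both margins: 1032 − 2·50 = 932 px.
8 columns take 8·78 = 624 px; remaining 308 splits into 7 gaps.
g = 308 / 7 = 44 px.

44 px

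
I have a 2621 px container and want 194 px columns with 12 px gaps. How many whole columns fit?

12 columns

12 columns: 12·194 + 11·12 = 2460 px ≤ 2621.
13 columns: 2666 px > 2621. So 12.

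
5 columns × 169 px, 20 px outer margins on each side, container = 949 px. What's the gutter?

Take off 40 px of margins, leaving 909 px.
Columns use 845 px, leaving 64 px across 4 gutters = 16 px each.

16 px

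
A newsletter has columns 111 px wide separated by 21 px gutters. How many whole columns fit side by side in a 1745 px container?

k columns need k·111 + (k−1)·21 = k·132 − 21.
k·132 − 21 ≤ 1745 → k ≤ 1766 / 132 ≈ 13.38, so k = 13.

13 columns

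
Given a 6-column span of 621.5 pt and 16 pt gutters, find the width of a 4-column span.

409 pt

Subtracting 5 gutters of 16 leaves 541.5 for 6 columns, so c = 90.25 pt.
Span of 4: 4·90.25 + 3·16 = 361 + 48 = 409 pt.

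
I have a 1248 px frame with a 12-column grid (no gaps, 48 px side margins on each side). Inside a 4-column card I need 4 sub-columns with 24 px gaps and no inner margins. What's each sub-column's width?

Outer content = 1248 − 2·48 = 1152 px.
With no gaps, each column is 1152/12 = 96 px.
With no gaps, 4 columns span 4·96 = 384 px.
Subtracting 3 gaps of 24 leaves 312 for 4 columns, so d = 78 px.

78 px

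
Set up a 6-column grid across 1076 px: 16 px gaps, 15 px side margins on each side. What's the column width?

161 px

Content width = 1076 − 2·15 = 1046 px.
6 columns + 5 gaps: 6c + 5·16 = 1046.
6c = 1046 − 80 = 966, so c = 161 px.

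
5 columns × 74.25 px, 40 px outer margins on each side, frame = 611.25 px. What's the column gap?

Take off 80 px of margins, leaving 531.25 px.
5·74.25 + 4g = 531.25 → 4g = 160 → g = 40 px.

40 px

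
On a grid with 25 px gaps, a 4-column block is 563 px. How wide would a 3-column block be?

416 px

Subtracting 3 gaps of 25 leaves 488 for 4 columns, so c = 122 px.
Span of 3: 3·122 + 2·25 = 366 + 50 = 416 px.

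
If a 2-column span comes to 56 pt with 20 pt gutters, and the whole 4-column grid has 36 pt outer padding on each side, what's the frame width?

204 pt

56 − 1·20 = 36; ÷2 gives c = 18 pt.
Frame = 2·36 + 4·18 + 3·20 = 72 + 72 + 60 = 204 pt.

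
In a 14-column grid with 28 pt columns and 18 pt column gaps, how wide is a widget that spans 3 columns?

120 pt

Span of 3: 3·28 + 2·18 = 84 + 36 = 120 pt.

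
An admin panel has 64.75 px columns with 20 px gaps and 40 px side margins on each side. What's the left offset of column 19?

Each column+gutter stride is 84.75 px; 18 of them past the 40 px margin is 40 + 1525.5 = 1565.5 px.

1565.5 px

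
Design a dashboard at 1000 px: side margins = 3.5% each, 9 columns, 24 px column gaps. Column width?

Each margin = 3.5% of 1000 = 35 px; content = 1000 − 2·35 = 930 px.
9c + 8·24 = 930 → 9c = 738 → c = 82 px.

82 px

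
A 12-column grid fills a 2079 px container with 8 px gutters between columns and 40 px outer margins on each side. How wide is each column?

159.25 px

Content width = 2079 − 2·40 = 1999 px.
12 columns + 11 gutters: 12c + 11·8 = 1999.
12c = 1999 − 88 = 1911, so c = 159.25 px.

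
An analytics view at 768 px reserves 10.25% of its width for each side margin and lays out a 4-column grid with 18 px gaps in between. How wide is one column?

Each margin = 10.25% of 768 = 78.72 px; content = 768 − 2·78.72 = 610.56 px.
4c + 3·18 = 610.56 → 4c = 556.56 → c = 139.14 px.

139.14 px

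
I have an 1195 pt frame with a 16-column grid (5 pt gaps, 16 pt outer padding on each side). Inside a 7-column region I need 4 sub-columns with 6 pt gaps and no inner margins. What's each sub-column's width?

122 pt

Subtract both margins: 1195 − 2·16 = 1163 pt.
Subtracting 15 gaps of 5 leaves 1088 for 16 columns, so c = 68 pt.
7 columns plus 6 gaps: 476 + 30 = 506 pt.
506 − 3·6 = 488; ÷4 gives d = 122 pt.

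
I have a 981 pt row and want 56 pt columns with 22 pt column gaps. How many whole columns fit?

k columns need k·56 + (k−1)·22 = k·78 − 22.
k·78 − 22 ≤ 981 → k ≤ 1003 / 78 ≈ 12.86, so k = 12.

12 columns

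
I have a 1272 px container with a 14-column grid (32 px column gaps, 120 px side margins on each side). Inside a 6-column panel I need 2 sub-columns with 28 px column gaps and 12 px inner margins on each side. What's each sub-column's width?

186 px

Take off 240 px of margins, leaving 1032 px.
14 columns + 13 column gaps: 14c + 13·32 = 1032.
14c = 1032 − 416 = 616, so c = 44 px.
Span of 6: 6·44 + 5·32 = 264 + 160 = 424 px.
Inner content = 424 − 2·12 = 400 px.
400 − 1·28 = 372; ÷2 gives d = 186 px.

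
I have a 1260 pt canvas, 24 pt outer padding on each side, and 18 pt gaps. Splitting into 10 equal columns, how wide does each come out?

105 pt

Subtract both margins: 1260 − 2·24 = 1212 pt.
10c + 9·18 = 1212 → 10c = 1050 → c = 105 pt.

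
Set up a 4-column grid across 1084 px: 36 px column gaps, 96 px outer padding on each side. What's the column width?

Inside the margins: 1084 − 192 = 892 px.
4c + 3·36 = 892 → 4c = 784 → c = 196 px.

196 px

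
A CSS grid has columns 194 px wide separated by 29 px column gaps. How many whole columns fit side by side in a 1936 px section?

k columns need k·194 + (k−1)·29 = k·223 − 29.
k·223 − 29 ≤ 1936 → k ≤ 1965 / 223 ≈ 8.81, so k = 8.

8 columns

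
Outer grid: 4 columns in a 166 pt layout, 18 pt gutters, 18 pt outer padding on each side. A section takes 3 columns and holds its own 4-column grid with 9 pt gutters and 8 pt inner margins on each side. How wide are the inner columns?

Inside the margins: 166 − 36 = 130 pt.
Subtracting 3 gutters of 18 leaves 76 for 4 columns, so c = 19 pt.
3-column span = 3·19 + 2·18 = 93 pt.
Inner content = 93 − 2·8 = 77 pt.
4d + 3·9 = 77 → 4d = 50 → d = 12.5 pt.

12.5 pt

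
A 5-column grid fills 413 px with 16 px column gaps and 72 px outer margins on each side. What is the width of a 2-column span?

98 px

Subtract both margins: 413 − 2·72 = 269 px.
269 − 4·16 = 205; ÷5 gives c = 41 px.
2-column span = 2·41 + 1·16 = 98 px.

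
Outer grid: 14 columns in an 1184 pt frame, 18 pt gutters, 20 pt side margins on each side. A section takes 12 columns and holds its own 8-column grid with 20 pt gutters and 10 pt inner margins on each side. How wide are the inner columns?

Outer content = 1184 − 2·20 = 1144 pt.
14c + 13·18 = 1144 → 14c = 910 → c = 65 pt.
Span of 12: 12·65 + 11·18 = 780 + 198 = 978 pt.
Inner content = 978 − 2·10 = 958 pt.
8 columns + 7 gutters: 8d + 7·20 = 958.
8d = 958 − 140 = 818, so d = 102.25 pt.

102.25 pt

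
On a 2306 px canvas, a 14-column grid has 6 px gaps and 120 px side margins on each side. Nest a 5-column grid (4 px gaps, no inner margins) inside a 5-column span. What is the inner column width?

143.6 px

Take off 240 px of margins, leaving 2066 px.
14 columns + 13 gaps: 14c + 13·6 = 2066.
14c = 2066 − 78 = 1988, so c = 142 px.
Span of 5: 5·142 + 4·6 = 710 + 24 = 734 px.
734 − 4·4 = 718; ÷5 gives d = 143.6 px.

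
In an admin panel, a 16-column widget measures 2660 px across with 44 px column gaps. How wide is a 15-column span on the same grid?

16c + 15·44 = 2660 → 16c = 2000 → c = 125 px.
15-column span = 15·125 + 14·44 = 2491 px.

2491 px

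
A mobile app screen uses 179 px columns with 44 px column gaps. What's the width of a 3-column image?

3 columns plus 2 column gaps: 537 + 88 = 625 px.

625 px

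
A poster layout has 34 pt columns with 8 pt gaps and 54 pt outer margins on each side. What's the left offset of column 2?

Column 2 starts at margin + 1·(column + gutter) = 54 + 1·42 = 96 pt.

96 pt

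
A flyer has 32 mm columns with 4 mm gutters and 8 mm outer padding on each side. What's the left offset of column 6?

188 mm

Before column 6: the margin + 5 columns + 5 gutters.
Offset = 8 + 5·(32 + 4) = 8 + 180 = 188 mm.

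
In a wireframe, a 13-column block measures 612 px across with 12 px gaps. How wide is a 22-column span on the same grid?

13 columns + 12 gaps: 13c + 12·12 = 612.
13c = 612 − 144 = 468, so c = 36 px.
22-column span = 22·36 + 21·12 = 1044 px.

1044 px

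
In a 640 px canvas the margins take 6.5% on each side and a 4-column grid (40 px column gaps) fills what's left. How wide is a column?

Margins: 6.5% × 640 = 41.6 px each, so content = 640 − 83.2 = 556.8 px.
4 columns + 3 column gaps: 4c + 3·40 = 556.8.
4c = 556.8 − 120 = 436.8, so c = 109.2 px.

109.2 px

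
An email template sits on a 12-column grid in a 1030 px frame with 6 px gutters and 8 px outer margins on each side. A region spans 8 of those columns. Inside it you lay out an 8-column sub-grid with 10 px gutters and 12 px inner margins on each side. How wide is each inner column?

72.5 px

Inside the margins: 1030 − 16 = 1014 px.
Subtracting 11 gutters of 6 leaves 948 for 12 columns, so c = 79 px.
Span of 8: 8·79 + 7·6 = 632 + 42 = 674 px.
Inner content = 674 − 2·12 = 650 px.
650 − 7·10 = 580; ÷8 gives d = 72.5 px.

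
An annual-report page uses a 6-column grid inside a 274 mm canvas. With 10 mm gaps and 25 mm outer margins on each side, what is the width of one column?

29 mm

Content width = 274 − 2·25 = 224 mm.
6c + 5·10 = 224 → 6c = 174 → c = 29 mm.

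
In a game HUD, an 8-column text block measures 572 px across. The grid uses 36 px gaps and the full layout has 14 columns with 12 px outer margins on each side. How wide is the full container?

1052 px

572 − 7·36 = 320; ÷8 gives c = 40 px.
Container = 2·12 + 14·40 + 13·36 = 24 + 560 + 468 = 1052 px.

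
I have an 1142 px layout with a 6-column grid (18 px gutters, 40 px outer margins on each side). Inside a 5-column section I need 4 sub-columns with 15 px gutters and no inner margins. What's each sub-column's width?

209.25 px

Outer content = 1142 − 2·40 = 1062 px.
1062 − 5·18 = 972; ÷6 gives c = 162 px.
5-column span = 5·162 + 4·18 = 882 px.
4 columns + 3 gutters: 4d + 3·15 = 882.
4d = 882 − 45 = 837, so d = 209.25 px.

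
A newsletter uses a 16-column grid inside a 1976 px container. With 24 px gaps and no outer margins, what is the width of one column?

101 px

1976 − 15·24 = 1616; ÷16 gives c = 101 px.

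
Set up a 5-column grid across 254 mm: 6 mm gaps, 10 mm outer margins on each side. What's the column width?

Subtract both margins: 254 − 2·10 = 234 mm.
234 − 4·6 = 210; ÷5 gives c = 42 mm.

42 mm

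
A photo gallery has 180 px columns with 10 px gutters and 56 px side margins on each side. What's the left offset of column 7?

Each column+gutter stride is 190 px; 6 of them past the 56 px margin is 56 + 1140 = 1196 px.

1196 px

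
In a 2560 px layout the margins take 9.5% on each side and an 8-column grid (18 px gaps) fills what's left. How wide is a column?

Margins: 9.5% × 2560 = 243.2 px each, so content = 2560 − 486.4 = 2073.6 px.
8 columns + 7 gaps: 8c + 7·18 = 2073.6.
8c = 2073.6 − 126 = 1947.6, so c = 243.45 px.

243.45 px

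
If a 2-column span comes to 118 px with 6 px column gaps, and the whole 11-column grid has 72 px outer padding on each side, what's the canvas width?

820 px

2c + 1·6 = 118 → 2c = 112 → c = 56 px.
Total width: 2·72 + 11·56 + 10·6 = 820 px.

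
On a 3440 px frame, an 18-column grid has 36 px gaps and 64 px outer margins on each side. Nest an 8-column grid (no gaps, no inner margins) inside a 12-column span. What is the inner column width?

Take off 128 px of margins, leaving 3312 px.
18 columns + 17 gaps: 18c + 17·36 = 3312.
18c = 3312 − 612 = 2700, so c = 150 px.
12-column span = 12·150 + 11·36 = 2196 px.
2196 / 8 = 274.5 px per column.

274.5 px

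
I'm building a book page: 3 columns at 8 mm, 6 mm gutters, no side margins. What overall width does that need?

36 mm

Summing: 24 + 12 = 36 mm.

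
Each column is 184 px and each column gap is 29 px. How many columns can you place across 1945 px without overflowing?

9 columns

Each extra column adds 184 + 29 = 213 px.
(1945 + 29) / 213 = 9.27, so 9 columns fit.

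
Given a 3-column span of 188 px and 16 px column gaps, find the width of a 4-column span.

3c + 2·16 = 188 → 3c = 156 → c = 52 px.
Span of 4: 4·52 + 3·16 = 208 + 48 = 256 px.

256 px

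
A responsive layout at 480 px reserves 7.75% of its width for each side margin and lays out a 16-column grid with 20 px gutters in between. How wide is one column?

Margins: 7.75% × 480 = 37.2 px each, so content = 480 − 74.4 = 405.6 px.
16 columns + 15 gutters: 16c + 15·20 = 405.6.
16c = 405.6 − 300 = 105.6, so c = 6.6 px.

6.6 px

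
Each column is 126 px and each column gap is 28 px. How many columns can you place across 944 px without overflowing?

6 columns

6 columns: 6·126 + 5·28 = 896 px ≤ 944.
7 columns: 1050 px > 944. So 6.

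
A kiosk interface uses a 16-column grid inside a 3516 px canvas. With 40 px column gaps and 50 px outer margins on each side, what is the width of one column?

176 px

Subtract both margins: 3516 − 2·50 = 3416 px.
Subtracting 15 column gaps of 40 leaves 2816 for 16 columns, so c = 176 px.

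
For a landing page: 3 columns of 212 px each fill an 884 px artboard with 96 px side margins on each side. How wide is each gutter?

Take off 192 px of margins, leaving 692 px.
3·212 + 2g = 692 → 2g = 56 → g = 28 px.

28 px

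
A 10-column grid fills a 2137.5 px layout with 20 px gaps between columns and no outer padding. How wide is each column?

195.75 px

10 columns + 9 gaps: 10c + 9·20 = 2137.5.
10c = 2137.5 − 180 = 1957.5, so c = 195.75 px.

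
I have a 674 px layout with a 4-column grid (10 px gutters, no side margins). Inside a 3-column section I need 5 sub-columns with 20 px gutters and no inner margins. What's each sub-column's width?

Subtracting 3 gutters of 10 leaves 644 for 4 columns, so c = 161 px.
3-column span = 3·161 + 2·10 = 503 px.
5 columns + 4 gutters: 5d + 4·20 = 503.
5d = 503 − 80 = 423, so d = 84.6 px.

84.6 px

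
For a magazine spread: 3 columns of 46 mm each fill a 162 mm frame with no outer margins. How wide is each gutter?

3 columns take 3·46 = 138 mm; remaining 24 splits into 2 gutters.
g = 24 / 2 = 12 mm.

12 mm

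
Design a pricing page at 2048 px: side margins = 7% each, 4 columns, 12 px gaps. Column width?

Margins: 7% × 2048 = 143.36 px each, so content = 2048 − 286.72 = 1761.28 px.
4c + 3·12 = 1761.28 → 4c = 1725.28 → c = 431.32 px.

431.32 px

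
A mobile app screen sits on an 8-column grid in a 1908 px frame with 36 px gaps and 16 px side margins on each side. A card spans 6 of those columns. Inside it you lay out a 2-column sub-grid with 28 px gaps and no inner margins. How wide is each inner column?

Outer content = 1908 − 2·16 = 1876 px.
8c + 7·36 = 1876 → 8c = 1624 → c = 203 px.
Span of 6: 6·203 + 5·36 = 1218 + 180 = 1398 px.
2 columns + 1 gap: 2d + 1·28 = 1398.
2d = 1398 − 28 = 1370, so d = 685 px.

685 px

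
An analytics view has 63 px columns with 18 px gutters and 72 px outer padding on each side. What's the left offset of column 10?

801 px

Column 10 starts at margin + 9·(column + gutter) = 72 + 9·81 = 801 px.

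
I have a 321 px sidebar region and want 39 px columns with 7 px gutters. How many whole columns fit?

Each extra column adds 39 + 7 = 46 px.
(321 + 7) / 46 = 7.13, so 7 columns fit.

7 columns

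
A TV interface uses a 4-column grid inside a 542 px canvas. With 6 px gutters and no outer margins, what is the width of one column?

131 px

4 columns + 3 gutters: 4c + 3·6 = 542.
4c = 542 − 18 = 524, so c = 131 px.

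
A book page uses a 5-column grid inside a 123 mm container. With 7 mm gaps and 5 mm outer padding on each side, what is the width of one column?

17 mm

Subtract both margins: 123 − 2·5 = 113 mm.
113 − 4·7 = 85; ÷5 gives c = 17 mm.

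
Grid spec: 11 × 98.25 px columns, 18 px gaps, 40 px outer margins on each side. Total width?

1340.75 px

Layout = 2·40 + 11·98.25 + 10·18 = 80 + 1080.75 + 180 = 1340.75 px.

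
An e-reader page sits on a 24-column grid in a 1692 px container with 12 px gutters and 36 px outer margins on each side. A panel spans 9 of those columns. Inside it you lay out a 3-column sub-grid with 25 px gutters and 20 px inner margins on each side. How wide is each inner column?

170 px

Inside the margins: 1692 − 72 = 1620 px.
24 columns + 23 gutters: 24c + 23·12 = 1620.
24c = 1620 − 276 = 1344, so c = 56 px.
Span of 9: 9·56 + 8·12 = 504 + 96 = 600 px.
Inner content = 600 − 2·20 = 560 px.
3 columns + 2 gutters: 3d + 2·25 = 560.
3d = 560 − 50 = 510, so d = 170 px.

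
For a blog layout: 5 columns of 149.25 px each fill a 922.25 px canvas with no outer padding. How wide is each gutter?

5·149.25 + 4g = 922.25 → 4g = 176 → g = 44 px.

44 px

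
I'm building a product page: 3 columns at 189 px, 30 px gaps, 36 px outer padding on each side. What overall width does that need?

699 px

Adding margins, columns and gutters: 72 + 567 + 60 = 699 px.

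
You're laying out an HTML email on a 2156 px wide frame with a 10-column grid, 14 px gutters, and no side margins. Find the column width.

10 columns + 9 gutters: 10c + 9·14 = 2156.
10c = 2156 − 126 = 2030, so c = 203 px.

203 px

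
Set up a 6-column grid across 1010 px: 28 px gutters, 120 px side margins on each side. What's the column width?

105 px

Inside the margins: 1010 − 240 = 770 px.
6 columns + 5 gutters: 6c + 5·28 = 770.
6c = 770 − 140 = 630, so c = 105 px.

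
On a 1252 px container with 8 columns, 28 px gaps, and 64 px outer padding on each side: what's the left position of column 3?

Content = 1252 − 2·64 = 1124 px.
8 columns + 7 gaps: 8c + 7·28 = 1124.
8c = 1124 − 196 = 928, so c = 116 px.
Before column 3: the margin + 2 columns + 2 gaps.
Offset = 64 + 2·(116 + 28) = 64 + 288 = 352 px.

352 px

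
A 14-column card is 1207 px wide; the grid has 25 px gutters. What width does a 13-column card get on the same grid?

Subtracting 13 gutters of 25 leaves 882 for 14 columns, so c = 63 px.
Span of 13: 13·63 + 12·25 = 819 + 300 = 1119 px.

1119 px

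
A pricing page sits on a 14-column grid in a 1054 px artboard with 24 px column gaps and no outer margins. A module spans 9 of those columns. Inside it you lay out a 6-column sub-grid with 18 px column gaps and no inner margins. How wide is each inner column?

Subtracting 13 column gaps of 24 leaves 742 for 14 columns, so c = 53 px.
9-column span = 9·53 + 8·24 = 669 px.
6 columns + 5 column gaps: 6d + 5·18 = 669.
6d = 669 − 90 = 579, so d = 96.5 px.

96.5 px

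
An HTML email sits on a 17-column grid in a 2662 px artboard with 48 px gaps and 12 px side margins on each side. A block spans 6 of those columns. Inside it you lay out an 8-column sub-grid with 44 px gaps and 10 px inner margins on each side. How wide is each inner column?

Inside the margins: 2662 − 24 = 2638 px.
17 columns + 16 gaps: 17c + 16·48 = 2638.
17c = 2638 − 768 = 1870, so c = 110 px.
Span of 6: 6·110 + 5·48 = 660 + 240 = 900 px.
Inner content = 900 − 2·10 = 880 px.
8d + 7·44 = 880 → 8d = 572 → d = 71.5 px.

71.5 px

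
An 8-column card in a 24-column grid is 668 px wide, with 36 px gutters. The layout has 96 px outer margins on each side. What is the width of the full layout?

2268 px

Subtracting 7 gutters of 36 leaves 416 for 8 columns, so c = 52 px.
Adding margins, columns and gutters: 192 + 1248 + 828 = 2268 px.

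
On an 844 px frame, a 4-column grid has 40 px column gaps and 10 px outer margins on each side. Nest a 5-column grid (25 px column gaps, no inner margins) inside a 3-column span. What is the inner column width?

Take off 20 px of margins, leaving 824 px.
4 columns + 3 column gaps: 4c + 3·40 = 824.
4c = 824 − 120 = 704, so c = 176 px.
3-column span = 3·176 + 2·40 = 608 px.
608 − 4·25 = 508; ÷5 gives d = 101.6 px.

101.6 px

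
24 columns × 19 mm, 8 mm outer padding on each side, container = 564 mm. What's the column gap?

Inside the margins: 564 − 16 = 548 mm.
24 columns take 24·19 = 456 mm; remaining 92 splits into 23 column gaps.
g = 92 / 23 = 4 mm.

4 mm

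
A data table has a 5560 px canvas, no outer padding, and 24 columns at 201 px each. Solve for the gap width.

24·201 + 23g = 5560 → 23g = 736 → g = 32 px.

32 px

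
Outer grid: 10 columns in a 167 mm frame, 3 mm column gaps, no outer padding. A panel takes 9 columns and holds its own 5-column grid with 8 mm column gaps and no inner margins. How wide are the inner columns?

23.6 mm

167 − 9·3 = 140; ÷10 gives c = 14 mm.
9-column span = 9·14 + 8·3 = 150 mm.
5 columns + 4 column gaps: 5d + 4·8 = 150.
5d = 150 − 32 = 118, so d = 23.6 mm.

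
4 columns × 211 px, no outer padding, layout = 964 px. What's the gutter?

Columns use 844 px, leaving 120 px across 3 gutters = 40 px each.

40 px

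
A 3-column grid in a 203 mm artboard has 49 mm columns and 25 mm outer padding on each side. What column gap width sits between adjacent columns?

Take off 50 mm of margins, leaving 153 mm.
Columns use 147 mm, leaving 6 mm across 2 column gaps = 3 mm each.

3 mm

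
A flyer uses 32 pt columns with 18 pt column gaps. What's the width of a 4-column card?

182 pt

4 columns plus 3 column gaps: 128 + 54 = 182 pt.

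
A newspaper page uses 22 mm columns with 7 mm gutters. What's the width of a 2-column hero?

2-column span = 2·22 + 1·7 = 51 mm.

51 mm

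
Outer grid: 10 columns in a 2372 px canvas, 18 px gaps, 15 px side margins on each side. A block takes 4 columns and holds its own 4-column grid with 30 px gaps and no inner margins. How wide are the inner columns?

Inside the margins: 2372 − 30 = 2342 px.
10c + 9·18 = 2342 → 10c = 2180 → c = 218 px.
Span of 4: 4·218 + 3·18 = 872 + 54 = 926 px.
Subtracting 3 gaps of 30 leaves 836 for 4 columns, so d = 209 px.

209 px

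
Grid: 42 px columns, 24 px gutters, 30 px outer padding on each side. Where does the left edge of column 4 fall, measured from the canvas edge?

228 px

Column 4 starts at margin + 3·(column + gutter) = 30 + 3·66 = 228 px.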